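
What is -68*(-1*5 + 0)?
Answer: 340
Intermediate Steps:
-68*(-1*5 + 0) = -68*(-5 + 0) = -68*(-5) = 340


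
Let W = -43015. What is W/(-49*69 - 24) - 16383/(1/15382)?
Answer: -171614242783/681 ≈ -2.5200e+8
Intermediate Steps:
W/(-49*69 - 24) - 16383/(1/15382) = -43015/(-49*69 - 24) - 16383/(1/15382) = -43015/(-3381 - 24) - 16383/1/15382 = -43015/(-3405) - 16383*15382 = -43015*(-1/3405) - 252003306 = 8603/681 - 252003306 = -171614242783/681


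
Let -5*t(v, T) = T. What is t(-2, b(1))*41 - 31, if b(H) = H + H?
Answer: -237/5 ≈ -47.400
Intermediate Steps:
b(H) = 2*H
t(v, T) = -T/5
t(-2, b(1))*41 - 31 = -2/5*41 - 31 = -⅕*2*41 - 31 = -⅖*41 - 31 = -82/5 - 31 = -237/5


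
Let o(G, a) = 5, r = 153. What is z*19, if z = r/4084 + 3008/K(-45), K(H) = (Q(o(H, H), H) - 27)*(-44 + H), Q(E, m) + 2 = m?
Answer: 126277135/13448612 ≈ 9.3896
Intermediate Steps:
Q(E, m) = -2 + m
K(H) = (-44 + H)*(-29 + H) (K(H) = ((-2 + H) - 27)*(-44 + H) = (-29 + H)*(-44 + H) = (-44 + H)*(-29 + H))
z = 6646165/13448612 (z = 153/4084 + 3008/(1276 + (-45)**2 - 73*(-45)) = 153*(1/4084) + 3008/(1276 + 2025 + 3285) = 153/4084 + 3008/6586 = 153/4084 + 3008*(1/6586) = 153/4084 + 1504/3293 = 6646165/13448612 ≈ 0.49419)
z*19 = (6646165/13448612)*19 = 126277135/13448612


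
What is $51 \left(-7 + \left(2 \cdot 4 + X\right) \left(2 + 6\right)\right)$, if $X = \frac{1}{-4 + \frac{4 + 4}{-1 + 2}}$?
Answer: $3009$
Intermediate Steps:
$X = \frac{1}{4}$ ($X = \frac{1}{-4 + \frac{8}{1}} = \frac{1}{-4 + 8 \cdot 1} = \frac{1}{-4 + 8} = \frac{1}{4} \approx 0.25$)
$51 \left(-7 + \left(2 \cdot 4 + X\right) \left(2 + 6\right)\right) = 51 \left(-7 + \left(2 \cdot 4 + \frac{1}{4}\right) \left(2 + 6\right)\right) = 51 \left(-7 + \left(8 + \frac{1}{4}\right) 8\right) = 51 \left(-7 + \frac{33}{4} \cdot 8\right) = 51 \left(-7 + 66\right) = 51 \cdot 59 = 3009$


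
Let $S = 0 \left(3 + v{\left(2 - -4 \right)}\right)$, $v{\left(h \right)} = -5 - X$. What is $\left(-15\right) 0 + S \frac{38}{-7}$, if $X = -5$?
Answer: $0$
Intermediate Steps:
$v{\left(h \right)} = 0$ ($v{\left(h \right)} = -5 - -5 = -5 + 5 = 0$)
$S = 0$ ($S = 0 \left(3 + 0\right) = 0 \cdot 3 = 0$)
$\left(-15\right) 0 + S \frac{38}{-7} = \left(-15\right) 0 + 0 \frac{38}{-7} = 0 + 0 \cdot 38 \left(- \frac{1}{7}\right) = 0 + 0 \left(- \frac{38}{7}\right) = 0 + 0 = 0$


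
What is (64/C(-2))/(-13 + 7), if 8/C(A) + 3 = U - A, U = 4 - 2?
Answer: -4/3 ≈ -1.3333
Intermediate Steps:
U = 2
C(A) = 8/(-1 - A) (C(A) = 8/(-3 + (2 - A)) = 8/(-1 - A))
(64/C(-2))/(-13 + 7) = (64/(-8/(1 - 2)))/(-13 + 7) = (64/(-8/(-1)))/(-6) = (64/(-8*(-1)))*(-⅙) = (64/8)*(-⅙) = ((⅛)*64)*(-⅙) = 8*(-⅙) = -4/3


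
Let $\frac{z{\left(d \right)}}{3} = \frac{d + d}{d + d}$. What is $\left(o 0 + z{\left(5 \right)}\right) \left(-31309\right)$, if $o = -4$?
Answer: $-93927$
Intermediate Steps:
$z{\left(d \right)} = 3$ ($z{\left(d \right)} = 3 \frac{d + d}{d + d} = 3 \frac{2 d}{2 d} = 3 \cdot 2 d \frac{1}{2 d} = 3 \cdot 1 = 3$)
$\left(o 0 + z{\left(5 \right)}\right) \left(-31309\right) = \left(\left(-4\right) 0 + 3\right) \left(-31309\right) = \left(0 + 3\right) \left(-31309\right) = 3 \left(-31309\right) = -93927$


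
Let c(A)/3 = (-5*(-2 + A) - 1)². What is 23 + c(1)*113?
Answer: 5447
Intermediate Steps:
c(A) = 3*(9 - 5*A)² (c(A) = 3*(-5*(-2 + A) - 1)² = 3*((10 - 5*A) - 1)² = 3*(9 - 5*A)²)
23 + c(1)*113 = 23 + (3*(-9 + 5*1)²)*113 = 23 + (3*(-9 + 5)²)*113 = 23 + (3*(-4)²)*113 = 23 + (3*16)*113 = 23 + 48*113 = 23 + 5424 = 5447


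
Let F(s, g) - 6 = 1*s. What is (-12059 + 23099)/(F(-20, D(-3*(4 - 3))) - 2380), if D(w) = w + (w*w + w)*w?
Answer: -1840/399 ≈ -4.6115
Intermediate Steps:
D(w) = w + w*(w + w**2) (D(w) = w + (w**2 + w)*w = w + (w + w**2)*w = w + w*(w + w**2))
F(s, g) = 6 + s (F(s, g) = 6 + 1*s = 6 + s)
(-12059 + 23099)/(F(-20, D(-3*(4 - 3))) - 2380) = (-12059 + 23099)/((6 - 20) - 2380) = 11040/(-14 - 2380) = 11040/(-2394) = 11040*(-1/2394) = -1840/399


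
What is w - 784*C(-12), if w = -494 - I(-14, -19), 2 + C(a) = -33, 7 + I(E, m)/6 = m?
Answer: 27102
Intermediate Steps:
I(E, m) = -42 + 6*m
C(a) = -35 (C(a) = -2 - 33 = -35)
w = -338 (w = -494 - (-42 + 6*(-19)) = -494 - (-42 - 114) = -494 - 1*(-156) = -494 + 156 = -338)
w - 784*C(-12) = -338 - 784*(-35) = -338 + 27440 = 27102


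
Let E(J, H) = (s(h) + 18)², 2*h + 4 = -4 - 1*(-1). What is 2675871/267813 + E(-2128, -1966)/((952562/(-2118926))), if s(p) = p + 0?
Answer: -1995946683875/4360828836 ≈ -457.70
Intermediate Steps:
h = -7/2 (h = -2 + (-4 - 1*(-1))/2 = -2 + (-4 + 1)/2 = -2 + (½)*(-3) = -2 - 3/2 = -7/2 ≈ -3.5000)
s(p) = p
E(J, H) = 841/4 (E(J, H) = (-7/2 + 18)² = (29/2)² = 841/4)
2675871/267813 + E(-2128, -1966)/((952562/(-2118926))) = 2675871/267813 + 841/(4*((952562/(-2118926)))) = 2675871*(1/267813) + 841/(4*((952562*(-1/2118926)))) = 297319/29757 + 841/(4*(-476281/1059463)) = 297319/29757 + (841/4)*(-1059463/476281) = 297319/29757 - 891008383/1905124 = -1995946683875/4360828836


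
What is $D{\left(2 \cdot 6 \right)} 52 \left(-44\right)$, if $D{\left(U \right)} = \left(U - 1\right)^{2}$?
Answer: $-276848$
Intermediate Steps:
$D{\left(U \right)} = \left(-1 + U\right)^{2}$
$D{\left(2 \cdot 6 \right)} 52 \left(-44\right) = \left(-1 + 2 \cdot 6\right)^{2} \cdot 52 \left(-44\right) = \left(-1 + 12\right)^{2} \cdot 52 \left(-44\right) = 11^{2} \cdot 52 \left(-44\right) = 121 \cdot 52 \left(-44\right) = 6292 \left(-44\right) = -276848$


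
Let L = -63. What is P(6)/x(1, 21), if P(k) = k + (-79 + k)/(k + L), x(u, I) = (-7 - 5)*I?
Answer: -415/14364 ≈ -0.028892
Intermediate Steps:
x(u, I) = -12*I
P(k) = k + (-79 + k)/(-63 + k) (P(k) = k + (-79 + k)/(k - 63) = k + (-79 + k)/(-63 + k))
P(6)/x(1, 21) = ((-79 + 6**2 - 62*6)/(-63 + 6))/((-12*21)) = ((-79 + 36 - 372)/(-57))/(-252) = -1/57*(-415)*(-1/252) = (415/57)*(-1/252) = -415/14364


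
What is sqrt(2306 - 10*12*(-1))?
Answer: sqrt(2426) ≈ 49.254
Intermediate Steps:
sqrt(2306 - 10*12*(-1)) = sqrt(2306 - 120*(-1)) = sqrt(2306 + 120) = sqrt(2426)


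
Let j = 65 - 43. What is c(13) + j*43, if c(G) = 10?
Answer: 956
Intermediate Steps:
j = 22
c(13) + j*43 = 10 + 22*43 = 10 + 946 = 956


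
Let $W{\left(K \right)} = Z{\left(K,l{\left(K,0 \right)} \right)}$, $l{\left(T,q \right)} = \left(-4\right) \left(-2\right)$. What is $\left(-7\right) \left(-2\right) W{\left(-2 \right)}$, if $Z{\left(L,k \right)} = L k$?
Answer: $-224$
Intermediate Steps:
$l{\left(T,q \right)} = 8$
$W{\left(K \right)} = 8 K$ ($W{\left(K \right)} = K 8 = 8 K$)
$\left(-7\right) \left(-2\right) W{\left(-2 \right)} = \left(-7\right) \left(-2\right) 8 \left(-2\right) = 14 \left(-16\right) = -224$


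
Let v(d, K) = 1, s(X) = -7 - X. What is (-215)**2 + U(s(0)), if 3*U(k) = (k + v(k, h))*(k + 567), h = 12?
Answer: 45105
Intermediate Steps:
U(k) = (1 + k)*(567 + k)/3 (U(k) = ((k + 1)*(k + 567))/3 = ((1 + k)*(567 + k))/3 = (1 + k)*(567 + k)/3)
(-215)**2 + U(s(0)) = (-215)**2 + (189 + (-7 - 1*0)**2/3 + 568*(-7 - 1*0)/3) = 46225 + (189 + (-7 + 0)**2/3 + 568*(-7 + 0)/3) = 46225 + (189 + (1/3)*(-7)**2 + (568/3)*(-7)) = 46225 + (189 + (1/3)*49 - 3976/3) = 46225 + (189 + 49/3 - 3976/3) = 46225 - 1120 = 45105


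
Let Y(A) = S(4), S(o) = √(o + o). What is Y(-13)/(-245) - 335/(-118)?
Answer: 335/118 - 2*√2/245 ≈ 2.8274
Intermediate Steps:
S(o) = √2*√o (S(o) = √(2*o) = √2*√o)
Y(A) = 2*√2 (Y(A) = √2*√4 = √2*2 = 2*√2)
Y(-13)/(-245) - 335/(-118) = (2*√2)/(-245) - 335/(-118) = (2*√2)*(-1/245) - 335*(-1/118) = -2*√2/245 + 335/118 = 335/118 - 2*√2/245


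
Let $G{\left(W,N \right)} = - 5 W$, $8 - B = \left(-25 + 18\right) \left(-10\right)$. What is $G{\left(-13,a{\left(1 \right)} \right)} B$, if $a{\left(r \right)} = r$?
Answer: $-4030$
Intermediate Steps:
$B = -62$ ($B = 8 - \left(-25 + 18\right) \left(-10\right) = 8 - \left(-7\right) \left(-10\right) = 8 - 70 = -62$)
$G{\left(-13,a{\left(1 \right)} \right)} B = \left(-5\right) \left(-13\right) \left(-62\right) = 65 \left(-62\right) = -4030$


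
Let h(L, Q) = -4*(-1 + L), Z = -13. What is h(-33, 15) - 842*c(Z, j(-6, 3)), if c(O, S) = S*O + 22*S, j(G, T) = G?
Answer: 45604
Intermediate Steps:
h(L, Q) = 4 - 4*L
c(O, S) = 22*S + O*S (c(O, S) = O*S + 22*S = 22*S + O*S)
h(-33, 15) - 842*c(Z, j(-6, 3)) = (4 - 4*(-33)) - (-5052)*(22 - 13) = (4 + 132) - (-5052)*9 = 136 - 842*(-54) = 136 + 45468 = 45604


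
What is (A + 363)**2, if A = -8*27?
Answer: 21609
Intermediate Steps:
A = -216
(A + 363)**2 = (-216 + 363)**2 = 147**2 = 21609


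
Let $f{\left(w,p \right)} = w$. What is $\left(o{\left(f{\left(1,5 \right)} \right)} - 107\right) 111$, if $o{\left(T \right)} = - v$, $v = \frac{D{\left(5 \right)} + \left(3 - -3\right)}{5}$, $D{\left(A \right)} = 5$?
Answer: $- \frac{60606}{5} \approx -12121.0$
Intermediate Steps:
$v = \frac{11}{5}$ ($v = \frac{5 + \left(3 - -3\right)}{5} = \left(5 + \left(3 + 3\right)\right) \frac{1}{5} = \left(5 + 6\right) \frac{1}{5} = 11 \cdot \frac{1}{5} = \frac{11}{5} \approx 2.2$)
$o{\left(T \right)} = - \frac{11}{5}$ ($o{\left(T \right)} = \left(-1\right) \frac{11}{5} = - \frac{11}{5}$)
$\left(o{\left(f{\left(1,5 \right)} \right)} - 107\right) 111 = \left(- \frac{11}{5} - 107\right) 111 = \left(- \frac{546}{5}\right) 111 = - \frac{60606}{5}$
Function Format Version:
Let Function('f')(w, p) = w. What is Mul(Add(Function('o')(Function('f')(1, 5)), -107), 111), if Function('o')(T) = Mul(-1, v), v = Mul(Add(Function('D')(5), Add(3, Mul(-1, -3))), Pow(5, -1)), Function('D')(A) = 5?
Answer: Rational(-60606, 5) ≈ -12121.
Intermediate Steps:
v = Rational(11, 5) (v = Mul(Add(5, Add(3, Mul(-1, -3))), Pow(5, -1)) = Mul(Add(5, Add(3, 3)), Rational(1, 5)) = Mul(Add(5, 6), Rational(1, 5)) = Mul(11, Rational(1, 5)) = Rational(11, 5) ≈ 2.2000)
Function('o')(T) = Rational(-11, 5) (Function('o')(T) = Mul(-1, Rational(11, 5)) = Rational(-11, 5))
Mul(Add(Function('o')(Function('f')(1, 5)), -107), 111) = Mul(Add(Rational(-11, 5), -107), 111) = Mul(Rational(-546, 5), 111) = Rational(-60606, 5)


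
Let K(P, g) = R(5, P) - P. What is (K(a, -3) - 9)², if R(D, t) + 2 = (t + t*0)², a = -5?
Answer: 361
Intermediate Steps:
R(D, t) = -2 + t² (R(D, t) = -2 + (t + t*0)² = -2 + (t + 0)² = -2 + t²)
K(P, g) = -2 + P² - P (K(P, g) = (-2 + P²) - P = -2 + P² - P)
(K(a, -3) - 9)² = ((-2 + (-5)² - 1*(-5)) - 9)² = ((-2 + 25 + 5) - 9)² = (28 - 9)² = 19² = 361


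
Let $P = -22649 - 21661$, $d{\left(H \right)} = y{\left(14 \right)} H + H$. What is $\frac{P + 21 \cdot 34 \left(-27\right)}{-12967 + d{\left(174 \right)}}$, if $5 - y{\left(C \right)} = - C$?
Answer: $\frac{63588}{9487} \approx 6.7026$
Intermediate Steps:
$y{\left(C \right)} = 5 + C$ ($y{\left(C \right)} = 5 - - C = 5 + C$)
$d{\left(H \right)} = 20 H$ ($d{\left(H \right)} = \left(5 + 14\right) H + H = 19 H + H = 20 H$)
$P = -44310$ ($P = -22649 - 21661 = -44310$)
$\frac{P + 21 \cdot 34 \left(-27\right)}{-12967 + d{\left(174 \right)}} = \frac{-44310 + 21 \cdot 34 \left(-27\right)}{-12967 + 20 \cdot 174} = \frac{-44310 + 714 \left(-27\right)}{-12967 + 3480} = \frac{-44310 - 19278}{-9487} = \left(-63588\right) \left(- \frac{1}{9487}\right) = \frac{63588}{9487}$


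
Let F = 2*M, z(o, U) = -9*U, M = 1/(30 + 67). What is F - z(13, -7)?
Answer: -6109/97 ≈ -62.979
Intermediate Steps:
M = 1/97 ≈ 0.010309
F = 2/97 (F = 2*(1/97) = 2/97 ≈ 0.020619)
F - z(13, -7) = 2/97 - (-9)*(-7) = 2/97 - 1*63 = 2/97 - 63 = -6109/97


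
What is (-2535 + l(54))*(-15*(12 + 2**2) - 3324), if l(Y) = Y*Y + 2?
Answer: -1365012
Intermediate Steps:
l(Y) = 2 + Y**2 (l(Y) = Y**2 + 2 = 2 + Y**2)
(-2535 + l(54))*(-15*(12 + 2**2) - 3324) = (-2535 + (2 + 54**2))*(-15*(12 + 2**2) - 3324) = (-2535 + (2 + 2916))*(-15*(12 + 4) - 3324) = (-2535 + 2918)*(-15*16 - 3324) = 383*(-240 - 3324) = 383*(-3564) = -1365012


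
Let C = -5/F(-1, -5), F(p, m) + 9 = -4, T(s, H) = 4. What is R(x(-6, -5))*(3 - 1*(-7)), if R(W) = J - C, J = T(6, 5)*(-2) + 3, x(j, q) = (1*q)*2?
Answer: -700/13 ≈ -53.846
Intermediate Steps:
x(j, q) = 2*q (x(j, q) = q*2 = 2*q)
F(p, m) = -13 (F(p, m) = -9 - 4 = -13)
C = 5/13 (C = -5/(-13) = -5*(-1/13) = 5/13 ≈ 0.38462)
J = -5 (J = 4*(-2) + 3 = -8 + 3 = -5)
R(W) = -70/13 (R(W) = -5 - 1*5/13 = -5 - 5/13 = -70/13)
R(x(-6, -5))*(3 - 1*(-7)) = -70*(3 - 1*(-7))/13 = -70*(3 + 7)/13 = -70/13*10 = -700/13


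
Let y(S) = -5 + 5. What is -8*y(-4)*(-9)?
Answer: 0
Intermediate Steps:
y(S) = 0
-8*y(-4)*(-9) = -8*0*(-9) = 0*(-9) = 0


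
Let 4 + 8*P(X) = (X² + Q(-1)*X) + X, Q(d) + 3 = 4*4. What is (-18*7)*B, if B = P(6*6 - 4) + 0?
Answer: -23121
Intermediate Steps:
Q(d) = 13 (Q(d) = -3 + 4*4 = -3 + 16 = 13)
P(X) = -½ + X²/8 + 7*X/4 (P(X) = -½ + ((X² + 13*X) + X)/8 = -½ + (X² + 14*X)/8 = -½ + (X²/8 + 7*X/4) = -½ + X²/8 + 7*X/4)
B = 367/2 (B = (-½ + (6*6 - 4)²/8 + 7*(6*6 - 4)/4) + 0 = (-½ + (36 - 4)²/8 + 7*(36 - 4)/4) + 0 = (-½ + (⅛)*32² + (7/4)*32) + 0 = (-½ + (⅛)*1024 + 56) + 0 = (-½ + 128 + 56) + 0 = 367/2 + 0 = 367/2 ≈ 183.50)
(-18*7)*B = -18*7*(367/2) = -126*367/2 = -23121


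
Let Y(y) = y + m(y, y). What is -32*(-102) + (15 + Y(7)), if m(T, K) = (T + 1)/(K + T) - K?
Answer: 22957/7 ≈ 3279.6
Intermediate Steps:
m(T, K) = -K + (1 + T)/(K + T) (m(T, K) = (1 + T)/(K + T) - K = -K + (1 + T)/(K + T))
Y(y) = y + (1 + y - 2*y²)/(2*y) (Y(y) = y + (1 + y - y² - y*y)/(y + y) = y + (1 + y - y² - y²)/((2*y)) = y + (1/(2*y))*(1 + y - 2*y²) = y + (1 + y - 2*y²)/(2*y))
-32*(-102) + (15 + Y(7)) = -32*(-102) + (15 + (½)*(1 + 7)/7) = 3264 + (15 + (½)*(⅐)*8) = 3264 + (15 + 4/7) = 3264 + 109/7 = 22957/7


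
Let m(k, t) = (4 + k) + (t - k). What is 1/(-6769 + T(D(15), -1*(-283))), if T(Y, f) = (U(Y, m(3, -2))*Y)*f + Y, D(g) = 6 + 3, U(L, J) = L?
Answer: 1/16163 ≈ 6.1870e-5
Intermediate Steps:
m(k, t) = 4 + t
D(g) = 9
T(Y, f) = Y + f*Y**2 (T(Y, f) = (Y*Y)*f + Y = Y**2*f + Y = f*Y**2 + Y = Y + f*Y**2)
1/(-6769 + T(D(15), -1*(-283))) = 1/(-6769 + 9*(1 + 9*(-1*(-283)))) = 1/(-6769 + 9*(1 + 9*283)) = 1/(-6769 + 9*(1 + 2547)) = 1/(-6769 + 9*2548) = 1/(-6769 + 22932) = 1/16163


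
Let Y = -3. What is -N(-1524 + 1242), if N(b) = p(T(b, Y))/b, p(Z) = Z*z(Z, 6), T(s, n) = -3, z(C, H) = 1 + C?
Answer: 1/47 ≈ 0.021277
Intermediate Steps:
p(Z) = Z*(1 + Z)
N(b) = 6/b (N(b) = (-3*(1 - 3))/b = (-3*(-2))/b = 6/b)
-N(-1524 + 1242) = -6/(-1524 + 1242) = -6/(-282) = -6*(-1)/282 = -1*(-1/47) = 1/47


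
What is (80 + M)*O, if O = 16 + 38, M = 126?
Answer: 11124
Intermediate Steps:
O = 54
(80 + M)*O = (80 + 126)*54 = 206*54 = 11124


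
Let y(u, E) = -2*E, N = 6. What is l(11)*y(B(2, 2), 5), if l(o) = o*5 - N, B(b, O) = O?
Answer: -490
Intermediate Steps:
l(o) = -6 + 5*o (l(o) = o*5 - 1*6 = 5*o - 6 = -6 + 5*o)
l(11)*y(B(2, 2), 5) = (-6 + 5*11)*(-2*5) = (-6 + 55)*(-10) = 49*(-10) = -490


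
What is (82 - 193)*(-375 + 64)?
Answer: 34521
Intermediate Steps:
(82 - 193)*(-375 + 64) = -111*(-311) = 34521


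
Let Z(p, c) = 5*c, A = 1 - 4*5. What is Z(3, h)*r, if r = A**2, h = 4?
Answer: 7220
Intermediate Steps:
A = -19 (A = 1 - 20 = -19)
r = 361 (r = (-19)**2 = 361)
Z(3, h)*r = (5*4)*361 = 20*361 = 7220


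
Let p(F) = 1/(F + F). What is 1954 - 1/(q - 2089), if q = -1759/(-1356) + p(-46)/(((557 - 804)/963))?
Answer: 7856136337477/4020539617 ≈ 1954.0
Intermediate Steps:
p(F) = 1/(2*F)
q = 2579834/1925859 (q = -1759/(-1356) + ((½)/(-46))/(((557 - 804)/963)) = -1759*(-1/1356) + ((½)*(-1/46))/((-247*1/963)) = 1759/1356 - 1/(92*(-247/963)) = 1759/1356 - 1/92*(-963/247) = 1759/1356 + 963/22724 = 2579834/1925859 ≈ 1.3396)
1954 - 1/(q - 2089) = 1954 - 1/(2579834/1925859 - 2089) = 1954 - 1/(-4020539617/1925859) = 1954 - 1*(-1925859/4020539617) = 1954 + 1925859/4020539617 = 7856136337477/4020539617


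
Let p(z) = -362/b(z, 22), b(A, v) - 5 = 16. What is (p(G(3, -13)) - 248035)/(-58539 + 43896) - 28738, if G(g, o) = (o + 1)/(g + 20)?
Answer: -8831812117/307503 ≈ -28721.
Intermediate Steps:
b(A, v) = 21 (b(A, v) = 5 + 16 = 21)
G(g, o) = (1 + o)/(20 + g)
p(z) = -362/21
(p(G(3, -13)) - 248035)/(-58539 + 43896) - 28738 = (-362/21 - 248035)/(-58539 + 43896) - 28738 = -5209097/21/(-14643) - 28738 = -5209097/21*(-1/14643) - 28738 = 5209097/307503 - 28738 = -8831812117/307503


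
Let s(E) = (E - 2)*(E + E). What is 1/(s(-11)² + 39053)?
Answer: 1/120849 ≈ 8.2748e-6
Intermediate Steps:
s(E) = 2*E*(-2 + E) (s(E) = (-2 + E)*(2*E) = 2*E*(-2 + E))
1/(s(-11)² + 39053) = 1/((2*(-11)*(-2 - 11))² + 39053) = 1/((2*(-11)*(-13))² + 39053) = 1/(286² + 39053) = 1/(81796 + 39053) = 1/120849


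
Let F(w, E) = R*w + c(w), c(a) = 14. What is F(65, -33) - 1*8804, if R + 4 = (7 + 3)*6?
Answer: -5150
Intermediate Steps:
R = 56 (R = -4 + (7 + 3)*6 = -4 + 10*6 = -4 + 60 = 56)
F(w, E) = 14 + 56*w (F(w, E) = 56*w + 14 = 14 + 56*w)
F(65, -33) - 1*8804 = (14 + 56*65) - 1*8804 = (14 + 3640) - 8804 = 3654 - 8804 = -5150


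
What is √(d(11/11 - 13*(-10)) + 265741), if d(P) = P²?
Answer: √282902 ≈ 531.89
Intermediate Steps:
√(d(11/11 - 13*(-10)) + 265741) = √((11/11 - 13*(-10))² + 265741) = √((11*(1/11) + 130)² + 265741) = √((1 + 130)² + 265741) = √(131² + 265741) = √(17161 + 265741) = √282902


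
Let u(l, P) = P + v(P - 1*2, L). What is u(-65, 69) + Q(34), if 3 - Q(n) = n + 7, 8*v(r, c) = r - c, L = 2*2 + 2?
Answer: 309/8 ≈ 38.625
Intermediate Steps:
L = 6 (L = 4 + 2 = 6)
v(r, c) = -c/8 + r/8 (v(r, c) = (r - c)/8 = -c/8 + r/8)
Q(n) = -4 - n (Q(n) = 3 - (n + 7) = 3 - (7 + n) = 3 + (-7 - n) = -4 - n)
u(l, P) = -1 + 9*P/8 (u(l, P) = P + (-1/8*6 + (P - 1*2)/8) = P + (-3/4 + (P - 2)/8) = P + (-3/4 + (-2 + P)/8) = P + (-3/4 + (-1/4 + P/8)) = P + (-1 + P/8) = -1 + 9*P/8)
u(-65, 69) + Q(34) = (-1 + (9/8)*69) + (-4 - 1*34) = (-1 + 621/8) + (-4 - 34) = 613/8 - 38 = 309/8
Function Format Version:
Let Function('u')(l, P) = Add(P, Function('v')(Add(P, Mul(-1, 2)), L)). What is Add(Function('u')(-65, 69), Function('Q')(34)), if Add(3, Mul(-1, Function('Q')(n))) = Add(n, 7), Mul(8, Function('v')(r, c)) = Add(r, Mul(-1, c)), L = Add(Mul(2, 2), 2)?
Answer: Rational(309, 8) ≈ 38.625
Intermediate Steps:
L = 6 (L = Add(4, 2) = 6)
Function('v')(r, c) = Add(Mul(Rational(-1, 8), c), Mul(Rational(1, 8), r)) (Function('v')(r, c) = Mul(Rational(1, 8), Add(r, Mul(-1, c))) = Add(Mul(Rational(-1, 8), c), Mul(Rational(1, 8), r)))
Function('Q')(n) = Add(-4, Mul(-1, n)) (Function('Q')(n) = Add(3, Mul(-1, Add(n, 7))) = Add(3, Mul(-1, Add(7, n))) = Add(3, Add(-7, Mul(-1, n))) = Add(-4, Mul(-1, n)))
Function('u')(l, P) = Add(-1, Mul(Rational(9, 8), P)) (Function('u')(l, P) = Add(P, Add(Mul(Rational(-1, 8), 6), Mul(Rational(1, 8), Add(P, Mul(-1, 2))))) = Add(P, Add(Rational(-3, 4), Mul(Rational(1, 8), Add(P, -2)))) = Add(P, Add(Rational(-3, 4), Mul(Rational(1, 8), Add(-2, P)))) = Add(P, Add(Rational(-3, 4), Add(Rational(-1, 4), Mul(Rational(1, 8), P)))) = Add(P, Add(-1, Mul(Rational(1, 8), P))) = Add(-1, Mul(Rational(9, 8), P)))
Add(Function('u')(-65, 69), Function('Q')(34)) = Add(Add(-1, Mul(Rational(9, 8), 69)), Add(-4, Mul(-1, 34))) = Add(Add(-1, Rational(621, 8)), Add(-4, -34)) = Add(Rational(613, 8), -38) = Rational(309, 8)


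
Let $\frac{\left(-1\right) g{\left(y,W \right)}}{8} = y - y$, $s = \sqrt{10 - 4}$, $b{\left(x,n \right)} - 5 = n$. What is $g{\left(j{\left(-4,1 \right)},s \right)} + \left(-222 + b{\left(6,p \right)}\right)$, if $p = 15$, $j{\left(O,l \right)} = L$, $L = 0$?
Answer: $-202$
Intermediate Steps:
$j{\left(O,l \right)} = 0$
$b{\left(x,n \right)} = 5 + n$
$s = \sqrt{6} \approx 2.4495$
$g{\left(y,W \right)} = 0$ ($g{\left(y,W \right)} = - 8 \left(y - y\right) = \left(-8\right) 0 = 0$)
$g{\left(j{\left(-4,1 \right)},s \right)} + \left(-222 + b{\left(6,p \right)}\right) = 0 + \left(-222 + \left(5 + 15\right)\right) = 0 + \left(-222 + 20\right) = 0 - 202 = -202$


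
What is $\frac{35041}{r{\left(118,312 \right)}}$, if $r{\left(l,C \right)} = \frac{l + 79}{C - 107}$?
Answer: $\frac{7183405}{197} \approx 36464.0$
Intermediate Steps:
$r{\left(l,C \right)} = \frac{79 + l}{-107 + C}$
$\frac{35041}{r{\left(118,312 \right)}} = \frac{35041}{\frac{1}{-107 + 312} \left(79 + 118\right)} = \frac{35041}{\frac{1}{205} \cdot 197} = \frac{35041}{\frac{197}{205}} = 35041 \cdot \frac{205}{197} = \frac{7183405}{197}$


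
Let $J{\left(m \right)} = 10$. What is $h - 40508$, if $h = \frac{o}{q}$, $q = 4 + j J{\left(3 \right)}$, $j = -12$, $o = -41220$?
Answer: $- \frac{1164427}{29} \approx -40153.0$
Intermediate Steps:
$q = -116$ ($q = 4 - 120 = -116$)
$h = \frac{10305}{29}$ ($h = - \frac{41220}{-116} = \left(-41220\right) \left(- \frac{1}{116}\right) = \frac{10305}{29} \approx 355.34$)
$h - 40508 = \frac{10305}{29} - 40508 = - \frac{1164427}{29}$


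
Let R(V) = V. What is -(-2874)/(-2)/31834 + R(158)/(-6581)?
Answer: -14486669/209499554 ≈ -0.069149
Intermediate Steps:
-(-2874)/(-2)/31834 + R(158)/(-6581) = -(-2874)/(-2)/31834 + 158/(-6581) = -(-2874)*(-1)/2*(1/31834) + 158*(-1/6581) = -1437*1*(1/31834) - 158/6581 = -1437*1/31834 - 158/6581 = -1437/31834 - 158/6581 = -14486669/209499554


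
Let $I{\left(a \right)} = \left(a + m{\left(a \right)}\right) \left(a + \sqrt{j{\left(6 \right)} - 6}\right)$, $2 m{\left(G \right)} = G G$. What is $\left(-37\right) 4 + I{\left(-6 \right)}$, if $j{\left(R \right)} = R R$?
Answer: $-220 + 12 \sqrt{30} \approx -154.27$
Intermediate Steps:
$m{\left(G \right)} = \frac{G^{2}}{2}$ ($m{\left(G \right)} = \frac{G G}{2} = \frac{G^{2}}{2}$)
$j{\left(R \right)} = R^{2}$
$I{\left(a \right)} = \left(a + \sqrt{30}\right) \left(a + \frac{a^{2}}{2}\right)$ ($I{\left(a \right)} = \left(a + \frac{a^{2}}{2}\right) \left(a + \sqrt{6^{2} - 6}\right) = \left(a + \frac{a^{2}}{2}\right) \left(a + \sqrt{36 - 6}\right) = \left(a + \frac{a^{2}}{2}\right) \left(a + \sqrt{30}\right) = \left(a + \sqrt{30}\right) \left(a + \frac{a^{2}}{2}\right)$)
$\left(-37\right) 4 + I{\left(-6 \right)} = \left(-37\right) 4 + \frac{1}{2} \left(-6\right) \left(\left(-6\right)^{2} + 2 \left(-6\right) + 2 \sqrt{30} - 6 \sqrt{30}\right) = -148 + \frac{1}{2} \left(-6\right) \left(36 - 12 + 2 \sqrt{30} - 6 \sqrt{30}\right) = -148 + \frac{1}{2} \left(-6\right) \left(24 - 4 \sqrt{30}\right) = -148 - \left(72 - 12 \sqrt{30}\right) = -220 + 12 \sqrt{30}$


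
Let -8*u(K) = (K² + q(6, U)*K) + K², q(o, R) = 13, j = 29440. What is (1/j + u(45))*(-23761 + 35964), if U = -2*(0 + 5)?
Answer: -208144118197/29440 ≈ -7.0701e+6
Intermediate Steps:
U = -10 (U = -2*5 = -10)
u(K) = -13*K/8 - K²/4 (u(K) = -((K² + 13*K) + K²)/8 = -(2*K² + 13*K)/8 = -13*K/8 - K²/4)
(1/j + u(45))*(-23761 + 35964) = (1/29440 - ⅛*45*(13 + 2*45))*(-23761 + 35964) = (1/29440 - ⅛*45*(13 + 90))*12203 = (1/29440 - ⅛*45*103)*12203 = (1/29440 - 4635/8)*12203 = -17056799/29440*12203 = -208144118197/29440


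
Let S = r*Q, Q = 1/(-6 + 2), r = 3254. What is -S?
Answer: 1627/2 ≈ 813.50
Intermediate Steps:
Q = -1/4 (Q = 1/(-4) = -1/4 ≈ -0.25000)
S = -1627/2 (S = 3254*(-1/4) = -1627/2 ≈ -813.50)
-S = -1*(-1627/2) = 1627/2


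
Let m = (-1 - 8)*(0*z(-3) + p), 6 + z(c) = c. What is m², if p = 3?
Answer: 729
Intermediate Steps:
z(c) = -6 + c
m = -27 (m = (-1 - 8)*(0*(-6 - 3) + 3) = -9*(0*(-9) + 3) = -9*(0 + 3) = -9*3 = -27)
m² = (-27)² = 729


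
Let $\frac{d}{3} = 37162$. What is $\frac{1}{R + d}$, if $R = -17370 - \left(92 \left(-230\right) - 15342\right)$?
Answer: $\frac{1}{130618} \approx 7.6559 \cdot 10^{-6}$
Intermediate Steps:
$d = 111486$ ($d = 3 \cdot 37162 = 111486$)
$R = 19132$ ($R = -17370 - \left(-21160 - 15342\right) = -17370 - -36502 = -17370 + 36502 = 19132$)
$\frac{1}{R + d} = \frac{1}{19132 + 111486} = \frac{1}{130618}$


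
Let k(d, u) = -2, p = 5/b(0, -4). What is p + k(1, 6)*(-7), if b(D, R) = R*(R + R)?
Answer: 453/32 ≈ 14.156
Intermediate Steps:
b(D, R) = 2*R**2 (b(D, R) = R*(2*R) = 2*R**2)
p = 5/32 (p = 5/((2*(-4)**2)) = 5/((2*16)) = 5/32 ≈ 0.15625)
p + k(1, 6)*(-7) = 5/32 - 2*(-7) = 5/32 + 14 = 453/32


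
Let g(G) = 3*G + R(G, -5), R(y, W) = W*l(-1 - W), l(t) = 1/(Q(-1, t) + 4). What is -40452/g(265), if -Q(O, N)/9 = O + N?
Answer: -465198/9145 ≈ -50.869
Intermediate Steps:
Q(O, N) = -9*N - 9*O (Q(O, N) = -9*(O + N) = -9*(N + O) = -9*N - 9*O)
l(t) = 1/(13 - 9*t) (l(t) = 1/((-9*t - 9*(-1)) + 4) = 1/((-9*t + 9) + 4) = 1/((9 - 9*t) + 4) = 1/(13 - 9*t))
R(y, W) = -W/(-22 - 9*W) (R(y, W) = W*(-1/(-13 + 9*(-1 - W))) = W*(-1/(-13 + (-9 - 9*W))) = W*(-1/(-22 - 9*W)) = -W/(-22 - 9*W))
g(G) = 5/23 + 3*G (g(G) = 3*G - 5/(22 + 9*(-5)) = 3*G - 5/(22 - 45) = 3*G - 5/(-23) = 3*G - 5*(-1/23) = 3*G + 5/23 = 5/23 + 3*G)
-40452/g(265) = -40452/(5/23 + 3*265) = -40452/(5/23 + 795) = -40452/18290/23 = -40452*23/18290 = -465198/9145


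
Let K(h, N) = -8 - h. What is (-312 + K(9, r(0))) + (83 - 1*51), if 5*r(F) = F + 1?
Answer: -297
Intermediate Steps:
r(F) = 1/5 + F/5 (r(F) = (F + 1)/5 = (1 + F)/5 = 1/5 + F/5)
(-312 + K(9, r(0))) + (83 - 1*51) = (-312 + (-8 - 1*9)) + (83 - 1*51) = (-312 + (-8 - 9)) + (83 - 51) = (-312 - 17) + 32 = -329 + 32 = -297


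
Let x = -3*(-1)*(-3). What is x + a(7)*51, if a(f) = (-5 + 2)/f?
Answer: -216/7 ≈ -30.857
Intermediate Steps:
x = -9 (x = 3*(-3) = -9)
a(f) = -3/f
x + a(7)*51 = -9 - 3/7*51 = -9 - 153/7 = -216/7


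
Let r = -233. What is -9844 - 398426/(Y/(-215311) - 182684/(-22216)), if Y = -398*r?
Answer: -81169033714032/1331203435 ≈ -60974.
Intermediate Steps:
Y = 92734 (Y = -398*(-233) = 92734)
-9844 - 398426/(Y/(-215311) - 182684/(-22216)) = -9844 - 398426/(92734/(-215311) - 182684/(-22216)) = -9844 - 398426/(92734*(-1/215311) - 182684*(-1/22216)) = -9844 - 398426/(-92734/215311 + 45671/5554) = -9844 - 398426/9318424045/1195837294 = -9844 - 398426*1195837294/9318424045 = -9844 - 68064667099892/1331203435 = -81169033714032/1331203435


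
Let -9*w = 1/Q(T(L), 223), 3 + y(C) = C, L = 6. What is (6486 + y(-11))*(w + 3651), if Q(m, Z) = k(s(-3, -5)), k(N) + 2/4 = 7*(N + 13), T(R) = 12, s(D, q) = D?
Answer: 29560206328/1251 ≈ 2.3629e+7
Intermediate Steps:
k(N) = 181/2 + 7*N (k(N) = -½ + 7*(N + 13) = -½ + 7*(13 + N) = -½ + (91 + 7*N) = 181/2 + 7*N)
Q(m, Z) = 139/2 (Q(m, Z) = 181/2 + 7*(-3) = 181/2 - 21 = 139/2)
y(C) = -3 + C
w = -2/1251 (w = -1/(9*139/2) = -⅑*2/139 = -2/1251 ≈ -0.0015987)
(6486 + y(-11))*(w + 3651) = (6486 + (-3 - 11))*(-2/1251 + 3651) = (6486 - 14)*(4567399/1251) = 6472*(4567399/1251) = 29560206328/1251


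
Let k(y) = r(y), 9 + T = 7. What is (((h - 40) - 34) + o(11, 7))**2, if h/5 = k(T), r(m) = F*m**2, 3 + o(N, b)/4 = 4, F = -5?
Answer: 28900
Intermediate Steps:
o(N, b) = 4 (o(N, b) = -12 + 4*4 = -12 + 16 = 4)
T = -2 (T = -9 + 7 = -2)
r(m) = -5*m**2
k(y) = -5*y**2
h = -100 (h = 5*(-5*(-2)**2) = 5*(-5*4) = 5*(-20) = -100)
(((h - 40) - 34) + o(11, 7))**2 = (((-100 - 40) - 34) + 4)**2 = ((-140 - 34) + 4)**2 = (-174 + 4)**2 = (-170)**2 = 28900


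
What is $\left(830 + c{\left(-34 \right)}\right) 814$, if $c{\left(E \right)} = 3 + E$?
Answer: $650386$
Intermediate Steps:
$\left(830 + c{\left(-34 \right)}\right) 814 = \left(830 + \left(3 - 34\right)\right) 814 = \left(830 - 31\right) 814 = 799 \cdot 814 = 650386$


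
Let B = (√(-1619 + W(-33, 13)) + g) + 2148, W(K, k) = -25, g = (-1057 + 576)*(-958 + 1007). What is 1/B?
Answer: -21421/458860885 - 2*I*√411/458860885 ≈ -4.6683e-5 - 8.8363e-8*I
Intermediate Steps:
g = -23569 (g = -481*49 = -23569)
B = -21421 + 2*I*√411 (B = (√(-1619 - 25) - 23569) + 2148 = (√(-1644) - 23569) + 2148 = (2*I*√411 - 23569) + 2148 = (-23569 + 2*I*√411) + 2148 = -21421 + 2*I*√411 ≈ -21421.0 + 40.546*I)
1/B = 1/(-21421 + 2*I*√411)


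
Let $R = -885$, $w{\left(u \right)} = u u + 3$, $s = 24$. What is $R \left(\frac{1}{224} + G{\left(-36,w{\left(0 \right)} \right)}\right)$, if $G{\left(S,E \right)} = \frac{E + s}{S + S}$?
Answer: $\frac{73455}{224} \approx 327.92$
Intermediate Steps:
$w{\left(u \right)} = 3 + u^{2}$ ($w{\left(u \right)} = u^{2} + 3 = 3 + u^{2}$)
$G{\left(S,E \right)} = \frac{24 + E}{2 S}$ ($G{\left(S,E \right)} = \frac{E + 24}{S + S} = \frac{24 + E}{2 S}$)
$R \left(\frac{1}{224} + G{\left(-36,w{\left(0 \right)} \right)}\right) = - 885 \left(\frac{1}{224} + \frac{24 + \left(3 + 0^{2}\right)}{2 \left(-36\right)}\right) = - 885 \left(\frac{1}{224} + \frac{1}{2} \left(- \frac{1}{36}\right) \left(24 + \left(3 + 0\right)\right)\right) = - 885 \left(\frac{1}{224} + \frac{1}{2} \left(- \frac{1}{36}\right) \left(24 + 3\right)\right) = - 885 \left(\frac{1}{224} + \frac{1}{2} \left(- \frac{1}{36}\right) 27\right) = - 885 \left(\frac{1}{224} - \frac{3}{8}\right) = \left(-885\right) \left(- \frac{83}{224}\right) = \frac{73455}{224}$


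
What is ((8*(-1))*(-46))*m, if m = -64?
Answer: -23552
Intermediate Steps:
((8*(-1))*(-46))*m = ((8*(-1))*(-46))*(-64) = -8*(-46)*(-64) = 368*(-64) = -23552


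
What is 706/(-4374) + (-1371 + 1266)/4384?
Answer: -1777187/9587808 ≈ -0.18536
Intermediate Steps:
706/(-4374) + (-1371 + 1266)/4384 = 706*(-1/4374) - 105*1/4384 = -353/2187 - 105/4384 = -1777187/9587808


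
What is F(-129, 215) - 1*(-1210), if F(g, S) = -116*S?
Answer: -23730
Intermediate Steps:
F(-129, 215) - 1*(-1210) = -116*215 - 1*(-1210) = -24940 + 1210 = -23730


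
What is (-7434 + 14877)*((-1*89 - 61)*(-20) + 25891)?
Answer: 215035713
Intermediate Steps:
(-7434 + 14877)*((-1*89 - 61)*(-20) + 25891) = 7443*((-89 - 61)*(-20) + 25891) = 7443*(-150*(-20) + 25891) = 7443*(3000 + 25891) = 7443*28891 = 215035713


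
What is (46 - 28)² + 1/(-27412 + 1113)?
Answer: 8520875/26299 ≈ 324.00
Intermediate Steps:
(46 - 28)² + 1/(-27412 + 1113) = 18² + 1/(-26299) = 324 - 1/26299 = 8520875/26299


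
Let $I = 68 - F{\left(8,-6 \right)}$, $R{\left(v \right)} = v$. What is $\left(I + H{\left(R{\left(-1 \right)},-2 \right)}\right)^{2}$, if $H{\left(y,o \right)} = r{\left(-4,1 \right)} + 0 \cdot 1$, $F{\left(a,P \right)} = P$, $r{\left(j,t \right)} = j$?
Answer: $4900$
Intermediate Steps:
$H{\left(y,o \right)} = -4$ ($H{\left(y,o \right)} = -4 + 0 \cdot 1 = -4 + 0 = -4$)
$I = 74$ ($I = 68 - -6 = 68 + 6 = 74$)
$\left(I + H{\left(R{\left(-1 \right)},-2 \right)}\right)^{2} = \left(74 - 4\right)^{2} = 70^{2} = 4900$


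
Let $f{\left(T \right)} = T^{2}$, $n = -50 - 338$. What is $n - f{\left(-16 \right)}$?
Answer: $-644$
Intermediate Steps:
$n = -388$ ($n = -50 - 338 = -388$)
$n - f{\left(-16 \right)} = -388 - \left(-16\right)^{2} = -388 - 256 = -644$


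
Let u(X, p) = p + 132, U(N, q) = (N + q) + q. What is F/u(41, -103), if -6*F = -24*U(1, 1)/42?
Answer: 2/203 ≈ 0.0098522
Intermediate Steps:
U(N, q) = N + 2*q
u(X, p) = 132 + p
F = 2/7 (F = -(-24*(1 + 2*1))/(6*42) = -(-24*(1 + 2))/(6*42) = -(-24*3)/(6*42) = -(-12)/42 = -⅙*(-12/7) = 2/7 ≈ 0.28571)
F/u(41, -103) = 2/(7*(132 - 103)) = (2/7)/29 = (2/7)*(1/29) = 2/203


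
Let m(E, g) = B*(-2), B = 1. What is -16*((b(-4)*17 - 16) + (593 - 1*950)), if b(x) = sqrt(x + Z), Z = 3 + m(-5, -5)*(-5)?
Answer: 5152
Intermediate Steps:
m(E, g) = -2 (m(E, g) = 1*(-2) = -2)
Z = 13 (Z = 3 - 2*(-5) = 3 + 10 = 13)
b(x) = sqrt(13 + x) (b(x) = sqrt(x + 13) = sqrt(13 + x))
-16*((b(-4)*17 - 16) + (593 - 1*950)) = -16*((sqrt(13 - 4)*17 - 16) + (593 - 1*950)) = -16*((sqrt(9)*17 - 16) + (593 - 950)) = -16*((3*17 - 16) - 357) = -16*((51 - 16) - 357) = -16*(35 - 357) = -16*(-322) = 5152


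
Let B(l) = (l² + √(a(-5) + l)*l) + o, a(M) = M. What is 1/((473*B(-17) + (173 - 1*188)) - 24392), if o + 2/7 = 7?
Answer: 5657827/722986824239 + 394009*I*√22/722986824239 ≈ 7.8256e-6 + 2.5562e-6*I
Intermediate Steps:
o = 47/7 (o = -2/7 + 7 = 47/7 ≈ 6.7143)
B(l) = 47/7 + l² + l*√(-5 + l) (B(l) = (l² + √(-5 + l)*l) + 47/7 = (l² + l*√(-5 + l)) + 47/7 = 47/7 + l² + l*√(-5 + l))
1/((473*B(-17) + (173 - 1*188)) - 24392) = 1/((473*(47/7 + (-17)² - 17*√(-5 - 17)) + (173 - 1*188)) - 24392) = 1/((473*(47/7 + 289 - 17*I*√22) + (173 - 188)) - 24392) = 1/((473*(47/7 + 289 - 17*I*√22) - 15) - 24392) = 1/((473*(2070/7 - 17*I*√22) - 15) - 24392) = 1/(((979110/7 - 8041*I*√22) - 15) - 24392) = 1/((979005/7 - 8041*I*√22) - 24392) = 1/(808261/7 - 8041*I*√22)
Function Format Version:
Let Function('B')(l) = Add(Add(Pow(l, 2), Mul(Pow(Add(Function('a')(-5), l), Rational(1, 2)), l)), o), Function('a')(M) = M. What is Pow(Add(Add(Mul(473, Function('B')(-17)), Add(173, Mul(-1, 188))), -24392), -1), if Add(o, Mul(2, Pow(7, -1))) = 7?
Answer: Add(Rational(5657827, 722986824239), Mul(Rational(394009, 722986824239), I, Pow(22, Rational(1, 2)))) ≈ Add(7.8256e-6, Mul(2.5562e-6, I))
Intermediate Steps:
o = Rational(47, 7) (o = Add(Rational(-2, 7), 7) = Rational(47, 7) ≈ 6.7143)
Function('B')(l) = Add(Rational(47, 7), Pow(l, 2), Mul(l, Pow(Add(-5, l), Rational(1, 2)))) (Function('B')(l) = Add(Add(Pow(l, 2), Mul(Pow(Add(-5, l), Rational(1, 2)), l)), Rational(47, 7)) = Add(Add(Pow(l, 2), Mul(l, Pow(Add(-5, l), Rational(1, 2)))), Rational(47, 7)) = Add(Rational(47, 7), Pow(l, 2), Mul(l, Pow(Add(-5, l), Rational(1, 2)))))
Pow(Add(Add(Mul(473, Function('B')(-17)), Add(173, Mul(-1, 188))), -24392), -1) = Pow(Add(Add(Mul(473, Add(Rational(47, 7), Pow(-17, 2), Mul(-17, Pow(Add(-5, -17), Rational(1, 2))))), Add(173, Mul(-1, 188))), -24392), -1) = Pow(Add(Add(Mul(473, Add(Rational(47, 7), 289, Mul(-17, Pow(-22, Rational(1, 2))))), Add(173, -188)), -24392), -1) = Pow(Add(Add(Mul(473, Add(Rational(47, 7), 289, Mul(-17, Mul(I, Pow(22, Rational(1, 2)))))), -15), -24392), -1) = Pow(Add(Add(Mul(473, Add(Rational(47, 7), 289, Mul(-17, I, Pow(22, Rational(1, 2))))), -15), -24392), -1) = Pow(Add(Add(Mul(473, Add(Rational(2070, 7), Mul(-17, I, Pow(22, Rational(1, 2))))), -15), -24392), -1) = Pow(Add(Add(Add(Rational(979110, 7), Mul(-8041, I, Pow(22, Rational(1, 2)))), -15), -24392), -1) = Pow(Add(Add(Rational(979005, 7), Mul(-8041, I, Pow(22, Rational(1, 2)))), -24392), -1) = Pow(Add(Rational(808261, 7), Mul(-8041, I, Pow(22, Rational(1, 2)))), -1)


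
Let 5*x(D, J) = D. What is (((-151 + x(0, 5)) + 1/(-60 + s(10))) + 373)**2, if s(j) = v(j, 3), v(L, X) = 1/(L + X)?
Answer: 29903055625/606841 ≈ 49277.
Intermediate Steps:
x(D, J) = D/5
s(j) = 1/(3 + j) (s(j) = 1/(j + 3) = 1/(3 + j))
(((-151 + x(0, 5)) + 1/(-60 + s(10))) + 373)**2 = (((-151 + (1/5)*0) + 1/(-60 + 1/(3 + 10))) + 373)**2 = (((-151 + 0) + 1/(-60 + 1/13)) + 373)**2 = ((-151 + 1/(-60 + 1/13)) + 373)**2 = ((-151 + 1/(-779/13)) + 373)**2 = ((-151 - 13/779) + 373)**2 = (-117642/779 + 373)**2 = (172925/779)**2 = 29903055625/606841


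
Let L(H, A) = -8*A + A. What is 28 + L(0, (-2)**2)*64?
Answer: -1764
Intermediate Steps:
L(H, A) = -7*A
28 + L(0, (-2)**2)*64 = 28 - 7*(-2)**2*64 = 28 - 7*4*64 = 28 - 28*64 = 28 - 1792 = -1764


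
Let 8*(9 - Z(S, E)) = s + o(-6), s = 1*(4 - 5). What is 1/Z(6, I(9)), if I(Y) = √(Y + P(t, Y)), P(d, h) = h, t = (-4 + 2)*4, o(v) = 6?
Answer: 8/67 ≈ 0.11940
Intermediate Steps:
s = -1 (s = 1*(-1) = -1)
t = -8 (t = -2*4 = -8)
I(Y) = √2*√Y (I(Y) = √(Y + Y) = √(2*Y) = √2*√Y)
Z(S, E) = 67/8 (Z(S, E) = 9 - (-1 + 6)/8 = 9 - ⅛*5 = 9 - 5/8 = 67/8)
1/Z(6, I(9)) = 1/(67/8) = 8/67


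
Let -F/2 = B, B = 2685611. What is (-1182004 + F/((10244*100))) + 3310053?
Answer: 1089984012189/512200 ≈ 2.1280e+6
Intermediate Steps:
F = -5371222 (F = -2*2685611 = -5371222)
(-1182004 + F/((10244*100))) + 3310053 = (-1182004 - 5371222/(10244*100)) + 3310053 = (-1182004 - 5371222/1024400) + 3310053 = (-1182004 - 5371222*1/1024400) + 3310053 = (-1182004 - 2685611/512200) + 3310053 = -605425134411/512200 + 3310053 = 1089984012189/512200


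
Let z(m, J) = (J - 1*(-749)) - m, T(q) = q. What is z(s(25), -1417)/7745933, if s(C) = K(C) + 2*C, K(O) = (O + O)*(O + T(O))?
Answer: -3218/7745933 ≈ -0.00041544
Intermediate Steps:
K(O) = 4*O**2 (K(O) = (O + O)*(O + O) = (2*O)*(2*O) = 4*O**2)
s(C) = 2*C + 4*C**2 (s(C) = 4*C**2 + 2*C = 2*C + 4*C**2)
z(m, J) = 749 + J - m (z(m, J) = (J + 749) - m = (749 + J) - m = 749 + J - m)
z(s(25), -1417)/7745933 = (749 - 1417 - 2*25*(1 + 2*25))/7745933 = (749 - 1417 - 2*25*(1 + 50))*(1/7745933) = (749 - 1417 - 2*25*51)*(1/7745933) = (749 - 1417 - 1*2550)*(1/7745933) = (749 - 1417 - 2550)*(1/7745933) = -3218*1/7745933 = -3218/7745933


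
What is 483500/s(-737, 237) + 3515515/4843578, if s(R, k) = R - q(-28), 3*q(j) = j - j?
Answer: -2339279028445/3569716986 ≈ -655.31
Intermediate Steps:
q(j) = 0 (q(j) = (j - j)/3 = (⅓)*0 = 0)
s(R, k) = R (s(R, k) = R - 1*0 = R + 0 = R)
483500/s(-737, 237) + 3515515/4843578 = 483500/(-737) + 3515515/4843578 = 483500*(-1/737) + 3515515*(1/4843578) = -483500/737 + 3515515/4843578 = -2339279028445/3569716986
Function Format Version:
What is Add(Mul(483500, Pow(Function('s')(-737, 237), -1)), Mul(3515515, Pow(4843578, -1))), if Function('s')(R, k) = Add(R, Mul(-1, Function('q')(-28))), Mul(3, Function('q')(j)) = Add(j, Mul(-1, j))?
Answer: Rational(-2339279028445, 3569716986) ≈ -655.31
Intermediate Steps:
Function('q')(j) = 0 (Function('q')(j) = Mul(Rational(1, 3), Add(j, Mul(-1, j))) = Mul(Rational(1, 3), 0) = 0)
Function('s')(R, k) = R (Function('s')(R, k) = Add(R, Mul(-1, 0)) = Add(R, 0) = R)
Add(Mul(483500, Pow(Function('s')(-737, 237), -1)), Mul(3515515, Pow(4843578, -1))) = Add(Mul(483500, Pow(-737, -1)), Mul(3515515, Pow(4843578, -1))) = Add(Mul(483500, Rational(-1, 737)), Mul(3515515, Rational(1, 4843578))) = Add(Rational(-483500, 737), Rational(3515515, 4843578)) = Rational(-2339279028445, 3569716986)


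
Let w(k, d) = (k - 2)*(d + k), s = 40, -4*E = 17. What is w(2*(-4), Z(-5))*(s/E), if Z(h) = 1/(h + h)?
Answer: -12960/17 ≈ -762.35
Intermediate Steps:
E = -17/4 (E = -¼*17 = -17/4 ≈ -4.2500)
Z(h) = 1/(2*h)
w(k, d) = (-2 + k)*(d + k)
w(2*(-4), Z(-5))*(s/E) = ((2*(-4))² - 1/(-5) - 4*(-4) + ((½)/(-5))*(2*(-4)))*(40/(-17/4)) = ((-8)² - (-1)/5 - 2*(-8) + ((½)*(-⅕))*(-8))*(40*(-4/17)) = (64 - 2*(-⅒) + 16 - ⅒*(-8))*(-160/17) = (64 + ⅕ + 16 + ⅘)*(-160/17) = 81*(-160/17) = -12960/17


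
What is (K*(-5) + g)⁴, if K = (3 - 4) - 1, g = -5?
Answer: 625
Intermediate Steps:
K = -2 (K = -1 - 1 = -2)
(K*(-5) + g)⁴ = (-2*(-5) - 5)⁴ = (10 - 5)⁴ = 5⁴ = 625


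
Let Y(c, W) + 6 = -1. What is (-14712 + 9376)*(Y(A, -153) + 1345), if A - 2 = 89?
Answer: -7139568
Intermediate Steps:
A = 91 (A = 2 + 89 = 91)
Y(c, W) = -7 (Y(c, W) = -6 - 1 = -7)
(-14712 + 9376)*(Y(A, -153) + 1345) = (-14712 + 9376)*(-7 + 1345) = -5336*1338 = -7139568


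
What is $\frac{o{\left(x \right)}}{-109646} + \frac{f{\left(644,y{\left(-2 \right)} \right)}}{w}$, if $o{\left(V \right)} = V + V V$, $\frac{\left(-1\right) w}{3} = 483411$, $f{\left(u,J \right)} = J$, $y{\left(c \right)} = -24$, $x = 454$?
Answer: $- \frac{49928666551}{26502041253} \approx -1.884$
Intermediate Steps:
$w = -1450233$ ($w = \left(-3\right) 483411 = -1450233$)
$o{\left(V \right)} = V + V^{2}$
$\frac{o{\left(x \right)}}{-109646} + \frac{f{\left(644,y{\left(-2 \right)} \right)}}{w} = \frac{454 \left(1 + 454\right)}{-109646} - \frac{24}{-1450233} = 454 \cdot 455 \left(- \frac{1}{109646}\right) - - \frac{8}{483411} = 206570 \left(- \frac{1}{109646}\right) + \frac{8}{483411} = - \frac{103285}{54823} + \frac{8}{483411} = - \frac{49928666551}{26502041253}$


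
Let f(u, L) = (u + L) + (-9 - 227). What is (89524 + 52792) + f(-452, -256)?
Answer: 141372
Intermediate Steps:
f(u, L) = -236 + L + u (f(u, L) = (L + u) - 236 = -236 + L + u)
(89524 + 52792) + f(-452, -256) = (89524 + 52792) + (-236 - 256 - 452) = 142316 - 944 = 141372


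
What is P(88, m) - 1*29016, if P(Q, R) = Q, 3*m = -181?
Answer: -28928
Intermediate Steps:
m = -181/3 (m = (⅓)*(-181) = -181/3 ≈ -60.333)
P(88, m) - 1*29016 = 88 - 1*29016 = 88 - 29016 = -28928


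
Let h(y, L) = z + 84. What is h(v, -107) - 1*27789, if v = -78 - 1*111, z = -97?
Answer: -27802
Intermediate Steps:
v = -189 (v = -78 - 111 = -189)
h(y, L) = -13 (h(y, L) = -97 + 84 = -13)
h(v, -107) - 1*27789 = -13 - 1*27789 = -13 - 27789 = -27802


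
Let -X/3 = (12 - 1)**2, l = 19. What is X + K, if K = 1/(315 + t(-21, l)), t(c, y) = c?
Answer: -106721/294 ≈ -363.00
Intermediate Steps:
K = 1/294 (K = 1/(315 - 21) = 1/294 ≈ 0.0034014)
X = -363 (X = -3*(12 - 1)**2 = -3*11**2 = -3*121 = -363)
X + K = -363 + 1/294 = -106721/294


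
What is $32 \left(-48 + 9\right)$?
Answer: $-1248$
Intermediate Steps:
$32 \left(-48 + 9\right) = 32 \left(-39\right) = -1248$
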